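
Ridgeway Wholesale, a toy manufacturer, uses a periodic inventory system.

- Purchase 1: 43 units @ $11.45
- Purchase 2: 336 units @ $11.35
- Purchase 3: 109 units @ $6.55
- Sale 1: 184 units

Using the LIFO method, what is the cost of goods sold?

COGS = $1,565.20

Sale 1 (184) [LIFO — newest first]: 109 @ $6.55 + 75 @ $11.35 = $1,565.20
Ending inventory: 43 @ $11.45 + 261 @ $11.35 = $3,454.70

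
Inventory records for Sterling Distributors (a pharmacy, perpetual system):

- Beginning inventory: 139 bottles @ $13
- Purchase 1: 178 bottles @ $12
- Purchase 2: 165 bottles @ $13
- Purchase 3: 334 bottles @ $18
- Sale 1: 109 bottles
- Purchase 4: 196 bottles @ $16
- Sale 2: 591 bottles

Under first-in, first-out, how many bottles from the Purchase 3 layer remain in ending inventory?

116

Sale 1 (109) [FIFO — oldest first]: 109 @ $13 = $1,417
Sale 2 (591) [FIFO — oldest first]: 30 @ $13 + 178 @ $12 + 165 @ $13 + 218 @ $18 = $8,595
Total COGS = $1,417 + $8,595 = $10,012
Ending inventory: 116 @ $18 + 196 @ $16 = $5,224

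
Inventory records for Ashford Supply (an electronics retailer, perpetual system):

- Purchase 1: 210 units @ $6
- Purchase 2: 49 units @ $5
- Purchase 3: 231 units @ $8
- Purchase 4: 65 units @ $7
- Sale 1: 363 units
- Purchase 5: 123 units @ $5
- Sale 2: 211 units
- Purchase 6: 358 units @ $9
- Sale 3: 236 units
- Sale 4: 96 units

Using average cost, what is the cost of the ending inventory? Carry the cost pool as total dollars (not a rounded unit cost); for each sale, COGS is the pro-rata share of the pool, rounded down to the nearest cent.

Ending inventory = $1,086.15

After Purchase 1: 210 on hand, pool $1,260.00 (≈ $6.0000 each)
After Purchase 2: 259 on hand, pool $1,505.00 (≈ $5.8108 each)
After Purchase 3: 490 on hand, pool $3,353.00 (≈ $6.8429 each)
After Purchase 4: 555 on hand, pool $3,808.00 (≈ $6.8613 each)
Sale 1, sell 363: 363/555 × $3,808.00 → $2,490.63
After Purchase 5: 315 on hand, pool $1,932.37 (≈ $6.1345 each)
Sale 2, sell 211: 211/315 × $1,932.37 → $1,294.38
After Purchase 6: 462 on hand, pool $3,859.99 (≈ $8.3550 each)
Sale 3, sell 236: 236/462 × $3,859.99 → $1,971.76
Sale 4, sell 96: 96/226 × $1,888.23 → $802.08
Total COGS = $2,490.63 + $1,294.38 + $1,971.76 + $802.08 = $6,558.85
Ending inventory (cost pool remaining) = $1,086.15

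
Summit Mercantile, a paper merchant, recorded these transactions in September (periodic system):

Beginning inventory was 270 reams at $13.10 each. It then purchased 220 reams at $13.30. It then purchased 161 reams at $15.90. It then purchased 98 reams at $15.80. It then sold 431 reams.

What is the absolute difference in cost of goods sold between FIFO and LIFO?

FIFO COGS: 270 @ $13.10 + 161 @ $13.30 = $5,678.30
LIFO COGS: 98 @ $15.80 + 161 @ $15.90 + 172 @ $13.30 = $6,395.90
Difference = |$5,678.30 − $6,395.90| = $717.60

$717.60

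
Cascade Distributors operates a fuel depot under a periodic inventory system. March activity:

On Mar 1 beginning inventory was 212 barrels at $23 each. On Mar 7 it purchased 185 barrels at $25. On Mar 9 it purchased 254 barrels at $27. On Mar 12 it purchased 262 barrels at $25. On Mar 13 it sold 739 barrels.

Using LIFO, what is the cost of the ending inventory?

Mar 13, 739 sold [LIFO — newest first]: 262 @ $25 + 254 @ $27 + 185 @ $25 + 38 @ $23 = $18,907
Ending inventory: 174 @ $23 = $4,002

Ending inventory = $4,002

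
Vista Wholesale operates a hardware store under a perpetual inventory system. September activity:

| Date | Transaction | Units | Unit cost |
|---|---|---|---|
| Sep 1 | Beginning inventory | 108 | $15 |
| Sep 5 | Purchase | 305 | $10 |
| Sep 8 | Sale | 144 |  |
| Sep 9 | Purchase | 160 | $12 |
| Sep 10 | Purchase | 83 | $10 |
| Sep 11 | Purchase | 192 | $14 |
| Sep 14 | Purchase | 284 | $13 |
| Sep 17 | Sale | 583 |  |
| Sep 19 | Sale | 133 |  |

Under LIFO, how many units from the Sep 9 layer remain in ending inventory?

3

Sep 8, 144 sold [LIFO — newest first]: 144 @ $10 = $1,440
Sep 17, 583 sold [LIFO — newest first]: 284 @ $13 + 192 @ $14 + 83 @ $10 + 24 @ $12 = $7,498
Sep 19, 133 sold [LIFO — newest first]: 133 @ $12 = $1,596
Total COGS = $1,440 + $7,498 + $1,596 = $10,534
Ending inventory: 108 @ $15 + 161 @ $10 + 3 @ $12 = $3,266
Check: goods available $13,800 = COGS $10,534 + ending $3,266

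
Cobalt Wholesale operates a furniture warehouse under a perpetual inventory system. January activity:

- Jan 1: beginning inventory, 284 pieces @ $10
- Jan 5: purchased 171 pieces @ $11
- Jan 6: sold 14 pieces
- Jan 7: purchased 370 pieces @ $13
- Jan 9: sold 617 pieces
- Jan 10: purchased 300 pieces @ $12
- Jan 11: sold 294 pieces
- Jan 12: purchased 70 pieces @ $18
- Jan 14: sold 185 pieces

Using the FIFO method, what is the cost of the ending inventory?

Ending inventory = $1,440

Jan 6, 14 sold [FIFO — oldest first]: 14 @ $10 = $140
Jan 9, 617 sold [FIFO — oldest first]: 270 @ $10 + 171 @ $11 + 176 @ $13 = $6,869
Jan 11, 294 sold [FIFO — oldest first]: 194 @ $13 + 100 @ $12 = $3,722
Jan 14, 185 sold [FIFO — oldest first]: 185 @ $12 = $2,220
Total COGS = $140 + $6,869 + $3,722 + $2,220 = $12,951
Ending inventory: 15 @ $12 + 70 @ $18 = $1,440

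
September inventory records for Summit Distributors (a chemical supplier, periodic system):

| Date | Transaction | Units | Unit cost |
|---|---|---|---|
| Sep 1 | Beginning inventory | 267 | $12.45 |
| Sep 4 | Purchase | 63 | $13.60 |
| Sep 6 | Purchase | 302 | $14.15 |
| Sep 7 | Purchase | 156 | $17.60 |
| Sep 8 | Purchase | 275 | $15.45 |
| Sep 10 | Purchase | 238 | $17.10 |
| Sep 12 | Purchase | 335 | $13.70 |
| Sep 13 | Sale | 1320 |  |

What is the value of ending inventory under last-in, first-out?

Sep 13, 1320 sold [LIFO — newest first]: 335 @ $13.70 + 238 @ $17.10 + 275 @ $15.45 + 156 @ $17.60 + 302 @ $14.15 + 14 @ $13.60 = $20,117.35
Ending inventory: 267 @ $12.45 + 49 @ $13.60 = $3,990.55

Ending inventory = $3,990.55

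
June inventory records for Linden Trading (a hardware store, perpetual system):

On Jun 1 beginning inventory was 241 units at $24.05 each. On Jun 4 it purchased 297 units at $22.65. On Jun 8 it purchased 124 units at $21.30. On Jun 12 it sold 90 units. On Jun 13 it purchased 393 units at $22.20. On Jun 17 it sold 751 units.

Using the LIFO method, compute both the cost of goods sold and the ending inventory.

Jun 12, 90 sold [LIFO — newest first]: 90 @ $21.30 = $1,917.00
Jun 17, 751 sold [LIFO — newest first]: 393 @ $22.20 + 34 @ $21.30 + 297 @ $22.65 + 27 @ $24.05 = $16,825.20
Total COGS = $1,917.00 + $16,825.20 = $18,742.20
Ending inventory: 214 @ $24.05 = $5,146.70

COGS = $18,742.20; ending inventory = $5,146.70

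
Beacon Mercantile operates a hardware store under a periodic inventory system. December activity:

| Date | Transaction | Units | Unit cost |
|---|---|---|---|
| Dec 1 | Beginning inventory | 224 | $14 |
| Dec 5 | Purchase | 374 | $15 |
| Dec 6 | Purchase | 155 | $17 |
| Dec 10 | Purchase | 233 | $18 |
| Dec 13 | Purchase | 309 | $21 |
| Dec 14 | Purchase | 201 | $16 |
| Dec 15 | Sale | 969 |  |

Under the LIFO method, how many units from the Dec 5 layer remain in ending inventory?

Dec 15, 969 sold [LIFO — newest first]: 201 @ $16 + 309 @ $21 + 233 @ $18 + 155 @ $17 + 71 @ $15 = $17,599
Ending inventory: 224 @ $14 + 303 @ $15 = $7,681
Check: goods available $25,280 = COGS $17,599 + ending $7,681

303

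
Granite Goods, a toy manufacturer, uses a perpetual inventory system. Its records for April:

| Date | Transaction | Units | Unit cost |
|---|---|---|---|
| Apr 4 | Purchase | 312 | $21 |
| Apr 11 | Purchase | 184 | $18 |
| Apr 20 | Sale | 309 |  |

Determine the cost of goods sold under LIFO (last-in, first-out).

Apr 20, 309 sold [LIFO — newest first]: 184 @ $18 + 125 @ $21 = $5,937
Ending inventory: 187 @ $21 = $3,927

COGS = $5,937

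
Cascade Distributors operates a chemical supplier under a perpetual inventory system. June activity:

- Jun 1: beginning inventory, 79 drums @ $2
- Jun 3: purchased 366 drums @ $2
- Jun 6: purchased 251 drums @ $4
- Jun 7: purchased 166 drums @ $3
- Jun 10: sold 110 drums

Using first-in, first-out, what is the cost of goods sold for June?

COGS = $220

Jun 10, 110 sold [FIFO — oldest first]: 79 @ $2 + 31 @ $2 = $220
Ending inventory: 335 @ $2 + 251 @ $4 + 166 @ $3 = $2,172
Check: goods available $2,392 = COGS $220 + ending $2,172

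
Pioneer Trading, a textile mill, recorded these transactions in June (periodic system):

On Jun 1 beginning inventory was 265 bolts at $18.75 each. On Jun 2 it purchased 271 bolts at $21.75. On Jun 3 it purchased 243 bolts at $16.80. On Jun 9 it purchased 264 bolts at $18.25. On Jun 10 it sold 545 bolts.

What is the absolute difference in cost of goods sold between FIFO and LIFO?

FIFO COGS: 265 @ $18.75 + 271 @ $21.75 + 9 @ $16.80 = $11,014.20
LIFO COGS: 264 @ $18.25 + 243 @ $16.80 + 38 @ $21.75 = $9,726.90
Difference = |$11,014.20 − $9,726.90| = $1,287.30

$1,287.30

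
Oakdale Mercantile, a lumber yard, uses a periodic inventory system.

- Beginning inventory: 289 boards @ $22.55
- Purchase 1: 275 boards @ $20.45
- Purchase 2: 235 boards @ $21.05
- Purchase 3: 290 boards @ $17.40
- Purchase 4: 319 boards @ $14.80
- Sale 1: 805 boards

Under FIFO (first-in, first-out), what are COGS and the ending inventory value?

Sale 1 (805) [FIFO — oldest first]: 289 @ $22.55 + 275 @ $20.45 + 235 @ $21.05 + 6 @ $17.40 = $17,191.85
Ending inventory: 284 @ $17.40 + 319 @ $14.80 = $9,662.80

COGS = $17,191.85; ending inventory = $9,662.80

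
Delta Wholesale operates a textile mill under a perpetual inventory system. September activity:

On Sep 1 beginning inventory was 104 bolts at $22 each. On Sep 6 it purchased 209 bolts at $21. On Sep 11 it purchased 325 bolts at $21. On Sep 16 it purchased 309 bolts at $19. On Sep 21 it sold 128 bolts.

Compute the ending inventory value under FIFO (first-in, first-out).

Ending inventory = $16,581

Sep 21, 128 sold [FIFO — oldest first]: 104 @ $22 + 24 @ $21 = $2,792
Ending inventory: 185 @ $21 + 325 @ $21 + 309 @ $19 = $16,581
Check: goods available $19,373 = COGS $2,792 + ending $16,581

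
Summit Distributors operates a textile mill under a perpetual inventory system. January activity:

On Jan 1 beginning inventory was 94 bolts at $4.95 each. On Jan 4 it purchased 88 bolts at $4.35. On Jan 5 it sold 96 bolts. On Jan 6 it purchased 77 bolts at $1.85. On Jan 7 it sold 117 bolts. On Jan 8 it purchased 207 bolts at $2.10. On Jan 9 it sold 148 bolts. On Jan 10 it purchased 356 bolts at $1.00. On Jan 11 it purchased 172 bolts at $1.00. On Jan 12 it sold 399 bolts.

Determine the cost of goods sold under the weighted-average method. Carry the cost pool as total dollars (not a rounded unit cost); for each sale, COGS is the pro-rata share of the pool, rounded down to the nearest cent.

COGS = $1,667.85

After Jan 1: 94 on hand, pool $465.30 (≈ $4.9500 each)
After Jan 4: 182 on hand, pool $848.10 (≈ $4.6599 each)
Jan 5, sell 96: 96/182 × $848.10 → $447.34
After Jan 6: 163 on hand, pool $543.21 (≈ $3.3326 each)
Jan 7, sell 117: 117/163 × $543.21 → $389.91
After Jan 8: 253 on hand, pool $588.00 (≈ $2.3241 each)
Jan 9, sell 148: 148/253 × $588.00 → $343.96
After Jan 10: 461 on hand, pool $600.04 (≈ $1.3016 each)
After Jan 11: 633 on hand, pool $772.04 (≈ $1.2197 each)
Jan 12, sell 399: 399/633 × $772.04 → $486.64
Total COGS = $447.34 + $389.91 + $343.96 + $486.64 = $1,667.85
Ending inventory (cost pool remaining) = $285.40
Check: goods available $1,953.25 = COGS $1,667.85 + ending $285.40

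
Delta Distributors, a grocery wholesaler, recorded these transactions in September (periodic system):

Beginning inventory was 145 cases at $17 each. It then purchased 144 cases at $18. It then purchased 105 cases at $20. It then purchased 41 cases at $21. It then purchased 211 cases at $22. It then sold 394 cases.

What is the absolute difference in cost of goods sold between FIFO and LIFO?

$1,112

FIFO COGS: 145 @ $17 + 144 @ $18 + 105 @ $20 = $7,157
LIFO COGS: 211 @ $22 + 41 @ $21 + 105 @ $20 + 37 @ $18 = $8,269
Difference = |$7,157 − $8,269| = $1,112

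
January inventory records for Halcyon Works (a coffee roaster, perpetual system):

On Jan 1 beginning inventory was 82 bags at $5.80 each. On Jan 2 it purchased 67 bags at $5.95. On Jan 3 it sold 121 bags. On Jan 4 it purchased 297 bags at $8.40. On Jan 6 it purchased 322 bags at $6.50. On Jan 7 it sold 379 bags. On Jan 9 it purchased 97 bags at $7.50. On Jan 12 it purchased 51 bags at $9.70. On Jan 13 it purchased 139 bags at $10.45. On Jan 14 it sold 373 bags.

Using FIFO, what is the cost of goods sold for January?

Jan 3, 121 sold [FIFO — oldest first]: 82 @ $5.80 + 39 @ $5.95 = $707.65
Jan 7, 379 sold [FIFO — oldest first]: 28 @ $5.95 + 297 @ $8.40 + 54 @ $6.50 = $3,012.40
Jan 14, 373 sold [FIFO — oldest first]: 268 @ $6.50 + 97 @ $7.50 + 8 @ $9.70 = $2,547.10
Total COGS = $707.65 + $3,012.40 + $2,547.10 = $6,267.15
Ending inventory: 43 @ $9.70 + 139 @ $10.45 = $1,869.65
Check: goods available $8,136.80 = COGS $6,267.15 + ending $1,869.65

COGS = $6,267.15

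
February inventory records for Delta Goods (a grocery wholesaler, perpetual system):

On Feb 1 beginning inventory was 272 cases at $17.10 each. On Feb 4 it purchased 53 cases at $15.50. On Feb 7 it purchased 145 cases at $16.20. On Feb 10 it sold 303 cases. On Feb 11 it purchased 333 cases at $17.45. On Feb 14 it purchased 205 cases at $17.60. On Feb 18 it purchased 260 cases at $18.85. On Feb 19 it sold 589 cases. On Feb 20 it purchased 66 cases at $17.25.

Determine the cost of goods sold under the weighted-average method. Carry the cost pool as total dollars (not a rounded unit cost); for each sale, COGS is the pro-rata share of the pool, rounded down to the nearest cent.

After Feb 1: 272 on hand, pool $4,651.20 (≈ $17.1000 each)
After Feb 4: 325 on hand, pool $5,472.70 (≈ $16.8391 each)
After Feb 7: 470 on hand, pool $7,821.70 (≈ $16.6419 each)
Feb 10, sell 303: 303/470 × $7,821.70 → $5,042.50
After Feb 11: 500 on hand, pool $8,590.05 (≈ $17.1801 each)
After Feb 14: 705 on hand, pool $12,198.05 (≈ $17.3022 each)
After Feb 18: 965 on hand, pool $17,099.05 (≈ $17.7192 each)
Feb 19, sell 589: 589/965 × $17,099.05 → $10,436.62
After Feb 20: 442 on hand, pool $7,800.93 (≈ $17.6492 each)
Total COGS = $5,042.50 + $10,436.62 = $15,479.12
Ending inventory (cost pool remaining) = $7,800.93

COGS = $15,479.12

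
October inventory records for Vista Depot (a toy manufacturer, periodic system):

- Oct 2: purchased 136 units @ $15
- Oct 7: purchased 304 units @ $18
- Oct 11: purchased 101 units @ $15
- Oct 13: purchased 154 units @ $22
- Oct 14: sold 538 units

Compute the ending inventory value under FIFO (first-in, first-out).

Ending inventory = $3,433

Oct 14, 538 sold [FIFO — oldest first]: 136 @ $15 + 304 @ $18 + 98 @ $15 = $8,982
Ending inventory: 3 @ $15 + 154 @ $22 = $3,433
Check: goods available $12,415 = COGS $8,982 + ending $3,433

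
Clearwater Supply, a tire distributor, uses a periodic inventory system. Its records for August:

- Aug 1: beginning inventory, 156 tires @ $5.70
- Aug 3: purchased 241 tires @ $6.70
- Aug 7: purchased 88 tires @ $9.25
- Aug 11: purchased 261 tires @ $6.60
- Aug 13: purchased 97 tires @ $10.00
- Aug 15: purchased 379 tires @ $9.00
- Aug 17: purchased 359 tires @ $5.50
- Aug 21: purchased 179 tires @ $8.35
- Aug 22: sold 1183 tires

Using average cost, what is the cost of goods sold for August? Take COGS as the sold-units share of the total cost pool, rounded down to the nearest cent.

Aug 22, sell 1183: 1183/1760 × $12,890.65 → $8,664.56
Ending inventory (cost pool remaining) = $4,226.09

COGS = $8,664.56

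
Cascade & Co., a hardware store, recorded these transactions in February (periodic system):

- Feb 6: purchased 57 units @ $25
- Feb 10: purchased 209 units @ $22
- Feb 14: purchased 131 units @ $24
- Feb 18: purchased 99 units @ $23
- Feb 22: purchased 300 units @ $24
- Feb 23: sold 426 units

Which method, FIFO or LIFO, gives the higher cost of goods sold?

FIFO COGS: 57 @ $25 + 209 @ $22 + 131 @ $24 + 29 @ $23 = $9,834
LIFO COGS: 300 @ $24 + 99 @ $23 + 27 @ $24 = $10,125

LIFO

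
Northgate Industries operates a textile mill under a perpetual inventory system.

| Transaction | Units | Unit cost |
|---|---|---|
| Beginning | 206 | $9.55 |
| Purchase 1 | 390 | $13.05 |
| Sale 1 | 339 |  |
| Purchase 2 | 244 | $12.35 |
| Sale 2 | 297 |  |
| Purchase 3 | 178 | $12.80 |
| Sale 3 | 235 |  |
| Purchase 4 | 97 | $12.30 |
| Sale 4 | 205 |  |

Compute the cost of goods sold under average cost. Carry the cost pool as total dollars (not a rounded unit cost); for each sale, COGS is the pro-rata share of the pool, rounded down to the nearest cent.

After Beginning: 206 on hand, pool $1,967.30 (≈ $9.5500 each)
After Purchase 1: 596 on hand, pool $7,056.80 (≈ $11.8403 each)
Sale 1, sell 339: 339/596 × $7,056.80 → $4,013.85
After Purchase 2: 501 on hand, pool $6,056.35 (≈ $12.0885 each)
Sale 2, sell 297: 297/501 × $6,056.35 → $3,590.29
After Purchase 3: 382 on hand, pool $4,744.46 (≈ $12.4201 each)
Sale 3, sell 235: 235/382 × $4,744.46 → $2,918.71
After Purchase 4: 244 on hand, pool $3,018.85 (≈ $12.3723 each)
Sale 4, sell 205: 205/244 × $3,018.85 → $2,536.32
Total COGS = $4,013.85 + $3,590.29 + $2,918.71 + $2,536.32 = $13,059.17
Ending inventory (cost pool remaining) = $482.53

COGS = $13,059.17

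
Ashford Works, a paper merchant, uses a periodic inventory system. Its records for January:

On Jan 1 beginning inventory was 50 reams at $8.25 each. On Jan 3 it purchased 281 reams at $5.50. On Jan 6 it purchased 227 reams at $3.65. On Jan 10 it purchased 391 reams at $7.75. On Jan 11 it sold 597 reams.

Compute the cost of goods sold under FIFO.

COGS = $3,088.80

Jan 11, 597 sold [FIFO — oldest first]: 50 @ $8.25 + 281 @ $5.50 + 227 @ $3.65 + 39 @ $7.75 = $3,088.80
Ending inventory: 352 @ $7.75 = $2,728.00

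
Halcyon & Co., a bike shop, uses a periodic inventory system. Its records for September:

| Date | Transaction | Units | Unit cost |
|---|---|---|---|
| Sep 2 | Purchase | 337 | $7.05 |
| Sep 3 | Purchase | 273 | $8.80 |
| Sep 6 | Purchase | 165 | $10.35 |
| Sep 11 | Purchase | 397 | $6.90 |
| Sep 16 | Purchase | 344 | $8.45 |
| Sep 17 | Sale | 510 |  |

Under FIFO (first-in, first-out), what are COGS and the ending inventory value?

COGS = $3,898.25; ending inventory = $8,233.85

Sep 17, 510 sold [FIFO — oldest first]: 337 @ $7.05 + 173 @ $8.80 = $3,898.25
Ending inventory: 100 @ $8.80 + 165 @ $10.35 + 397 @ $6.90 + 344 @ $8.45 = $8,233.85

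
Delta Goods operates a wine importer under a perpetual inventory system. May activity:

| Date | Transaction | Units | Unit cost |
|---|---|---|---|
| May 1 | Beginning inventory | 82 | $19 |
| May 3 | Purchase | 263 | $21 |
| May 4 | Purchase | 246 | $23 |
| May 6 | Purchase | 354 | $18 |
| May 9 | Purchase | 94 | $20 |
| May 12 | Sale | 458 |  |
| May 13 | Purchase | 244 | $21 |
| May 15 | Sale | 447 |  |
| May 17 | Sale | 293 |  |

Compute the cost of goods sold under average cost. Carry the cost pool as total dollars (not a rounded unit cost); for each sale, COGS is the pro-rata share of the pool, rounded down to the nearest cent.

After May 1: 82 on hand, pool $1,558.00 (≈ $19.0000 each)
After May 3: 345 on hand, pool $7,081.00 (≈ $20.5246 each)
After May 4: 591 on hand, pool $12,739.00 (≈ $21.5550 each)
After May 6: 945 on hand, pool $19,111.00 (≈ $20.2233 each)
After May 9: 1039 on hand, pool $20,991.00 (≈ $20.2031 each)
May 12, sell 458: 458/1039 × $20,991.00 → $9,253.01
After May 13: 825 on hand, pool $16,861.99 (≈ $20.4388 each)
May 15, sell 447: 447/825 × $16,861.99 → $9,136.13
May 17, sell 293: 293/378 × $7,725.86 → $5,988.56
Total COGS = $9,253.01 + $9,136.13 + $5,988.56 = $24,377.70
Ending inventory (cost pool remaining) = $1,737.30

COGS = $24,377.70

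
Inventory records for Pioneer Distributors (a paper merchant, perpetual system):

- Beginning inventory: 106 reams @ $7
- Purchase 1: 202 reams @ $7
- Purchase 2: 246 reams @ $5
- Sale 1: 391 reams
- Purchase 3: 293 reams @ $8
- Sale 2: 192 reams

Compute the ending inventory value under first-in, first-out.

Sale 1 (391) [FIFO — oldest first]: 106 @ $7 + 202 @ $7 + 83 @ $5 = $2,571
Sale 2 (192) [FIFO — oldest first]: 163 @ $5 + 29 @ $8 = $1,047
Total COGS = $2,571 + $1,047 = $3,618
Ending inventory: 264 @ $8 = $2,112

Ending inventory = $2,112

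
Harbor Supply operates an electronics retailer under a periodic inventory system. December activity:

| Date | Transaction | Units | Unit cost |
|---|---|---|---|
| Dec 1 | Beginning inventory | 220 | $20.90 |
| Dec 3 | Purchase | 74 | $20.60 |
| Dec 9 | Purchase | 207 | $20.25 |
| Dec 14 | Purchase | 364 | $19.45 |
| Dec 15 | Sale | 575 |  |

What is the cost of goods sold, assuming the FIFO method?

Dec 15, 575 sold [FIFO — oldest first]: 220 @ $20.90 + 74 @ $20.60 + 207 @ $20.25 + 74 @ $19.45 = $11,753.45
Ending inventory: 290 @ $19.45 = $5,640.50

COGS = $11,753.45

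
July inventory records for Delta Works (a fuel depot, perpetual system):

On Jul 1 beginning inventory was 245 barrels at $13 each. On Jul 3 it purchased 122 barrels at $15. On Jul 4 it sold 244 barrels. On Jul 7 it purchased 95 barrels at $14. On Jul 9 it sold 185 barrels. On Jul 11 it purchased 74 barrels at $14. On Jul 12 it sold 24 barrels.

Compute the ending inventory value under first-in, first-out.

Jul 4, 244 sold [FIFO — oldest first]: 244 @ $13 = $3,172
Jul 9, 185 sold [FIFO — oldest first]: 1 @ $13 + 122 @ $15 + 62 @ $14 = $2,711
Jul 12, 24 sold [FIFO — oldest first]: 24 @ $14 = $336
Total COGS = $3,172 + $2,711 + $336 = $6,219
Ending inventory: 9 @ $14 + 74 @ $14 = $1,162

Ending inventory = $1,162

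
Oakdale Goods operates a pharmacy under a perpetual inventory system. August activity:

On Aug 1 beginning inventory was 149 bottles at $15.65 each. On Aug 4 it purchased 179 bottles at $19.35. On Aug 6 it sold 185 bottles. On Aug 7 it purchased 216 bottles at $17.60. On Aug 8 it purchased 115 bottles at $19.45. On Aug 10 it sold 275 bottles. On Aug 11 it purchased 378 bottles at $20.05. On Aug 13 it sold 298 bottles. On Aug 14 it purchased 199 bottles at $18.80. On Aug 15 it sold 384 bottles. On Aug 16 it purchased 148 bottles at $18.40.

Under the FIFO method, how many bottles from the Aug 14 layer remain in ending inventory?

Aug 6, 185 sold [FIFO — oldest first]: 149 @ $15.65 + 36 @ $19.35 = $3,028.45
Aug 10, 275 sold [FIFO — oldest first]: 143 @ $19.35 + 132 @ $17.60 = $5,090.25
Aug 13, 298 sold [FIFO — oldest first]: 84 @ $17.60 + 115 @ $19.45 + 99 @ $20.05 = $5,700.10
Aug 15, 384 sold [FIFO — oldest first]: 279 @ $20.05 + 105 @ $18.80 = $7,567.95
Total COGS = $3,028.45 + $5,090.25 + $5,700.10 + $7,567.95 = $21,386.75
Ending inventory: 94 @ $18.80 + 148 @ $18.40 = $4,490.40
Check: goods available $25,877.15 = COGS $21,386.75 + ending $4,490.40

94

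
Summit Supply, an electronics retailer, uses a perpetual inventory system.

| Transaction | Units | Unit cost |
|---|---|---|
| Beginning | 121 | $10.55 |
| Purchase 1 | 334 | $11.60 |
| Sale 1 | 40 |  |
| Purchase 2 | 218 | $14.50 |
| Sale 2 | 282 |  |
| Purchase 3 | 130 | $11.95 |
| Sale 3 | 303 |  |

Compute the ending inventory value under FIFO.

Sale 1 (40) [FIFO — oldest first]: 40 @ $10.55 = $422.00
Sale 2 (282) [FIFO — oldest first]: 81 @ $10.55 + 201 @ $11.60 = $3,186.15
Sale 3 (303) [FIFO — oldest first]: 133 @ $11.60 + 170 @ $14.50 = $4,007.80
Total COGS = $422.00 + $3,186.15 + $4,007.80 = $7,615.95
Ending inventory: 48 @ $14.50 + 130 @ $11.95 = $2,249.50
Check: goods available $9,865.45 = COGS $7,615.95 + ending $2,249.50

Ending inventory = $2,249.50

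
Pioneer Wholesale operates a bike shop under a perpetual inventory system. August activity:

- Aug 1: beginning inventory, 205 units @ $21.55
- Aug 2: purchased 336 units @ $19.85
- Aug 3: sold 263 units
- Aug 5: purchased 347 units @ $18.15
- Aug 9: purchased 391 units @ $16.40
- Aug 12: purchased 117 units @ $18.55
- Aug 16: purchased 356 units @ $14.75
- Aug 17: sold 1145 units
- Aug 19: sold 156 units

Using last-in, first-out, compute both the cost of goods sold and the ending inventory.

Aug 3, 263 sold [LIFO — newest first]: 263 @ $19.85 = $5,220.55
Aug 17, 1145 sold [LIFO — newest first]: 356 @ $14.75 + 117 @ $18.55 + 391 @ $16.40 + 281 @ $18.15 = $18,933.90
Aug 19, 156 sold [LIFO — newest first]: 66 @ $18.15 + 73 @ $19.85 + 17 @ $21.55 = $3,013.30
Total COGS = $5,220.55 + $18,933.90 + $3,013.30 = $27,167.75
Ending inventory: 188 @ $21.55 = $4,051.40
Check: goods available $31,219.15 = COGS $27,167.75 + ending $4,051.40

COGS = $27,167.75; ending inventory = $4,051.40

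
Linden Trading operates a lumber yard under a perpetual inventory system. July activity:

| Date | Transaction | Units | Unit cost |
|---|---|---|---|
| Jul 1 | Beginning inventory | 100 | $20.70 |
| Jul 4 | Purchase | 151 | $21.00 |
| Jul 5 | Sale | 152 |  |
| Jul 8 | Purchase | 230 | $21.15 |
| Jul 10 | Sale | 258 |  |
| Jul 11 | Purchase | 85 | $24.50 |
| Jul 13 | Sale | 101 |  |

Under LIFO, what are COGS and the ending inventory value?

COGS = $11,049.50; ending inventory = $1,138.50

Jul 5, 152 sold [LIFO — newest first]: 151 @ $21.00 + 1 @ $20.70 = $3,191.70
Jul 10, 258 sold [LIFO — newest first]: 230 @ $21.15 + 28 @ $20.70 = $5,444.10
Jul 13, 101 sold [LIFO — newest first]: 85 @ $24.50 + 16 @ $20.70 = $2,413.70
Total COGS = $3,191.70 + $5,444.10 + $2,413.70 = $11,049.50
Ending inventory: 55 @ $20.70 = $1,138.50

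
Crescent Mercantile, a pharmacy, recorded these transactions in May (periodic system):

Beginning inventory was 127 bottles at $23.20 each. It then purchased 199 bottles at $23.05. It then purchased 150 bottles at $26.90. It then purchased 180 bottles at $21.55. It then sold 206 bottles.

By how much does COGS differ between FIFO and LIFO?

FIFO COGS: 127 @ $23.20 + 79 @ $23.05 = $4,767.35
LIFO COGS: 180 @ $21.55 + 26 @ $26.90 = $4,578.40
Difference = |$4,767.35 − $4,578.40| = $188.95

$188.95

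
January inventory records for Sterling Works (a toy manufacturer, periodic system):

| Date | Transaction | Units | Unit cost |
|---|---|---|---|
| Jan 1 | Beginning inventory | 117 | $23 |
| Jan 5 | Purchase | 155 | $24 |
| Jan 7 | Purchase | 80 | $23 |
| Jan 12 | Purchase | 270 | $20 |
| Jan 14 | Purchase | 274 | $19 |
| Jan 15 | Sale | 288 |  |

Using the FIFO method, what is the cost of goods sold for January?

Jan 15, 288 sold [FIFO — oldest first]: 117 @ $23 + 155 @ $24 + 16 @ $23 = $6,779
Ending inventory: 64 @ $23 + 270 @ $20 + 274 @ $19 = $12,078
Check: goods available $18,857 = COGS $6,779 + ending $12,078

COGS = $6,779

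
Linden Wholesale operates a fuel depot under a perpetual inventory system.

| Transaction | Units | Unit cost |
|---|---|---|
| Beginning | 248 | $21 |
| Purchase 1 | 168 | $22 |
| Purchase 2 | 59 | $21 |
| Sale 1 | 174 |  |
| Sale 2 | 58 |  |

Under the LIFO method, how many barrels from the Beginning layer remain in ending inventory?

Sale 1 (174) [LIFO — newest first]: 59 @ $21 + 115 @ $22 = $3,769
Sale 2 (58) [LIFO — newest first]: 53 @ $22 + 5 @ $21 = $1,271
Total COGS = $3,769 + $1,271 = $5,040
Ending inventory: 243 @ $21 = $5,103

243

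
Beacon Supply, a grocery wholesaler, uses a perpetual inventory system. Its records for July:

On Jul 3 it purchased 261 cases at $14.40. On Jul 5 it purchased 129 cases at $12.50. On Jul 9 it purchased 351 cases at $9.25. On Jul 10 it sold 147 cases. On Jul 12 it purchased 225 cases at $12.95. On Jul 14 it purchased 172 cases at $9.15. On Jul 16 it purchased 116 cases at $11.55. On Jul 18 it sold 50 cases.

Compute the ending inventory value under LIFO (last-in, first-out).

Ending inventory = $12,507.75

Jul 10, 147 sold [LIFO — newest first]: 147 @ $9.25 = $1,359.75
Jul 18, 50 sold [LIFO — newest first]: 50 @ $11.55 = $577.50
Total COGS = $1,359.75 + $577.50 = $1,937.25
Ending inventory: 261 @ $14.40 + 129 @ $12.50 + 204 @ $9.25 + 225 @ $12.95 + 172 @ $9.15 + 66 @ $11.55 = $12,507.75
Check: goods available $14,445.00 = COGS $1,937.25 + ending $12,507.75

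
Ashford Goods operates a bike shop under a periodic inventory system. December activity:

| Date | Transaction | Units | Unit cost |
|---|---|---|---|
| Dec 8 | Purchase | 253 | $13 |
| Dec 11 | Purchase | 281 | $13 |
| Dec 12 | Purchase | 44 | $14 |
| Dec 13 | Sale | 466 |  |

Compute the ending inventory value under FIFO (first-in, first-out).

Dec 13, 466 sold [FIFO — oldest first]: 253 @ $13 + 213 @ $13 = $6,058
Ending inventory: 68 @ $13 + 44 @ $14 = $1,500

Ending inventory = $1,500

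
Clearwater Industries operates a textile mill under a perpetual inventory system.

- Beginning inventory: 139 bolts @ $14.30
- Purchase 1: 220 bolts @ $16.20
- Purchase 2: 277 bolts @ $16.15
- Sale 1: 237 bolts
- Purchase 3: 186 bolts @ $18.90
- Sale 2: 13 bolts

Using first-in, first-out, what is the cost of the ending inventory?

Ending inventory = $9,754.75

Sale 1 (237) [FIFO — oldest first]: 139 @ $14.30 + 98 @ $16.20 = $3,575.30
Sale 2 (13) [FIFO — oldest first]: 13 @ $16.20 = $210.60
Total COGS = $3,575.30 + $210.60 = $3,785.90
Ending inventory: 109 @ $16.20 + 277 @ $16.15 + 186 @ $18.90 = $9,754.75
Check: goods available $13,540.65 = COGS $3,785.90 + ending $9,754.75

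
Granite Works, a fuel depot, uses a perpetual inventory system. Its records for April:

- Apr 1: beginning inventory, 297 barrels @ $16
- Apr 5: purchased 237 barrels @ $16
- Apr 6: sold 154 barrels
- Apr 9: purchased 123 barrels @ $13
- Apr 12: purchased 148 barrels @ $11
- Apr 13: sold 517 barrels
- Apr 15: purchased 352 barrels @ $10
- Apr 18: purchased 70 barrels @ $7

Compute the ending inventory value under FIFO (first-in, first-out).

Ending inventory = $5,484

Apr 6, 154 sold [FIFO — oldest first]: 154 @ $16 = $2,464
Apr 13, 517 sold [FIFO — oldest first]: 143 @ $16 + 237 @ $16 + 123 @ $13 + 14 @ $11 = $7,833
Total COGS = $2,464 + $7,833 = $10,297
Ending inventory: 134 @ $11 + 352 @ $10 + 70 @ $7 = $5,484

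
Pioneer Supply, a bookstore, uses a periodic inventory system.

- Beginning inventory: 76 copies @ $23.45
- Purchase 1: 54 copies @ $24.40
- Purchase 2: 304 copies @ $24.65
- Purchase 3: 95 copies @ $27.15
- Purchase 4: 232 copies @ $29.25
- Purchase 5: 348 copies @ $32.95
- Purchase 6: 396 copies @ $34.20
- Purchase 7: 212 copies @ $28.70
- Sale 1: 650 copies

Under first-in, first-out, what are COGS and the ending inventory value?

Sale 1 (650) [FIFO — oldest first]: 76 @ $23.45 + 54 @ $24.40 + 304 @ $24.65 + 95 @ $27.15 + 121 @ $29.25 = $16,711.90
Ending inventory: 111 @ $29.25 + 348 @ $32.95 + 396 @ $34.20 + 212 @ $28.70 = $34,340.95
Check: goods available $51,052.85 = COGS $16,711.90 + ending $34,340.95

COGS = $16,711.90; ending inventory = $34,340.95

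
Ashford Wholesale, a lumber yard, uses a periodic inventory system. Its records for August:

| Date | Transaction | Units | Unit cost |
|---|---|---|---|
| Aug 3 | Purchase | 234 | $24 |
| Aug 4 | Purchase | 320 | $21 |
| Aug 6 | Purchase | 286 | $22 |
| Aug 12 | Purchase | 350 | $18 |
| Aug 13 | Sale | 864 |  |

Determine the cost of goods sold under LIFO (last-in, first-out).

Aug 13, 864 sold [LIFO — newest first]: 350 @ $18 + 286 @ $22 + 228 @ $21 = $17,380
Ending inventory: 234 @ $24 + 92 @ $21 = $7,548

COGS = $17,380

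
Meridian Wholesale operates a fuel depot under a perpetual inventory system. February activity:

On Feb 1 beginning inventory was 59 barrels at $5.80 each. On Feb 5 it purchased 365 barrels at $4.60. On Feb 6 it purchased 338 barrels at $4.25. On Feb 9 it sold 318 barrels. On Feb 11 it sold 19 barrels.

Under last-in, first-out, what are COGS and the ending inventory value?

COGS = $1,432.25; ending inventory = $2,025.45

Feb 9, 318 sold [LIFO — newest first]: 318 @ $4.25 = $1,351.50
Feb 11, 19 sold [LIFO — newest first]: 19 @ $4.25 = $80.75
Total COGS = $1,351.50 + $80.75 = $1,432.25
Ending inventory: 59 @ $5.80 + 365 @ $4.60 + 1 @ $4.25 = $2,025.45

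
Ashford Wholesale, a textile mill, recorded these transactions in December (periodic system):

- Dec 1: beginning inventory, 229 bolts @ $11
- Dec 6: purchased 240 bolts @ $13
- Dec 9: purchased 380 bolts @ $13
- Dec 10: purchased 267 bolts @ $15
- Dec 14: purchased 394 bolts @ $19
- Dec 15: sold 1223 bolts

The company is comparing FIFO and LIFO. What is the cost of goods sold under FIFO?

FIFO COGS: 229 @ $11 + 240 @ $13 + 380 @ $13 + 267 @ $15 + 107 @ $19 = $16,617
LIFO COGS: 394 @ $19 + 267 @ $15 + 380 @ $13 + 182 @ $13 = $18,797

COGS = $16,617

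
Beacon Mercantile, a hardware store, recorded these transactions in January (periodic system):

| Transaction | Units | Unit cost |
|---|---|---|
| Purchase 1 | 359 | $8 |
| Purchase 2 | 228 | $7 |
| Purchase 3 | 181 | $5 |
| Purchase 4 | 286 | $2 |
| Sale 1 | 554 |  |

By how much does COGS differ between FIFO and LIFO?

FIFO COGS: 359 @ $8 + 195 @ $7 = $4,237
LIFO COGS: 286 @ $2 + 181 @ $5 + 87 @ $7 = $2,086
Difference = |$4,237 − $2,086| = $2,151

$2,151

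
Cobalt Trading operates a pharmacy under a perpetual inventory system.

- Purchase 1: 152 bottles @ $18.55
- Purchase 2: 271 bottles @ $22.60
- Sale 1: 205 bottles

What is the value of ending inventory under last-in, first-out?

Ending inventory = $4,311.20

Sale 1 (205) [LIFO — newest first]: 205 @ $22.60 = $4,633.00
Ending inventory: 152 @ $18.55 + 66 @ $22.60 = $4,311.20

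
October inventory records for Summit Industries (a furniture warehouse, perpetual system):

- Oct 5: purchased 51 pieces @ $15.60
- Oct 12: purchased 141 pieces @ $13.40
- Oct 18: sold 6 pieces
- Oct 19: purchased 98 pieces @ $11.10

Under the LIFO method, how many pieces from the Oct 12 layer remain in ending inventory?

135

Oct 18, 6 sold [LIFO — newest first]: 6 @ $13.40 = $80.40
Ending inventory: 51 @ $15.60 + 135 @ $13.40 + 98 @ $11.10 = $3,692.40
Check: goods available $3,772.80 = COGS $80.40 + ending $3,692.40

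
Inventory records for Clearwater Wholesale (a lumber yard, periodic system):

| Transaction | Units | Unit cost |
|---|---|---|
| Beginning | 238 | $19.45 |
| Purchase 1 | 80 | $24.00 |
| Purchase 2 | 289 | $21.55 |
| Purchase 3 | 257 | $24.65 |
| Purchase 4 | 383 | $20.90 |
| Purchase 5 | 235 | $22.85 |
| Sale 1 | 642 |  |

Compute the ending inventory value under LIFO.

Ending inventory = $18,520.50

Sale 1 (642) [LIFO — newest first]: 235 @ $22.85 + 383 @ $20.90 + 24 @ $24.65 = $13,966.05
Ending inventory: 238 @ $19.45 + 80 @ $24.00 + 289 @ $21.55 + 233 @ $24.65 = $18,520.50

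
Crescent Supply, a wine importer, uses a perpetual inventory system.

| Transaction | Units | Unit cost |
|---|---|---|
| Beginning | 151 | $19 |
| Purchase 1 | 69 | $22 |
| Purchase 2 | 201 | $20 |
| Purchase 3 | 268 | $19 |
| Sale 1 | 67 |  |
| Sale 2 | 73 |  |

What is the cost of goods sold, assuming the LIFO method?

COGS = $2,660

Sale 1 (67) [LIFO — newest first]: 67 @ $19 = $1,273
Sale 2 (73) [LIFO — newest first]: 73 @ $19 = $1,387
Total COGS = $1,273 + $1,387 = $2,660
Ending inventory: 151 @ $19 + 69 @ $22 + 201 @ $20 + 128 @ $19 = $10,839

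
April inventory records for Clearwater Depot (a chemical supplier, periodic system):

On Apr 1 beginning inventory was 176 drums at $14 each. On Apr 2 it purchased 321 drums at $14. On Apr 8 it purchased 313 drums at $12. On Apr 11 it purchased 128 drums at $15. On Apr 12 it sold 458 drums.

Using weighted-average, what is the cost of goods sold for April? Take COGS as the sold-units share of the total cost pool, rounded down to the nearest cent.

Apr 12, sell 458: 458/938 × $12,634.00 → $6,168.84
Ending inventory (cost pool remaining) = $6,465.16
Check: goods available $12,634.00 = COGS $6,168.84 + ending $6,465.16

COGS = $6,168.84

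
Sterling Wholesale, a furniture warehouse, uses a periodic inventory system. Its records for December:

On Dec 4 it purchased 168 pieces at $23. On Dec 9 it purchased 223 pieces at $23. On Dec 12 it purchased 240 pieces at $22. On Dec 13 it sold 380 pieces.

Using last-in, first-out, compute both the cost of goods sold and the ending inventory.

Dec 13, 380 sold [LIFO — newest first]: 240 @ $22 + 140 @ $23 = $8,500
Ending inventory: 168 @ $23 + 83 @ $23 = $5,773

COGS = $8,500; ending inventory = $5,773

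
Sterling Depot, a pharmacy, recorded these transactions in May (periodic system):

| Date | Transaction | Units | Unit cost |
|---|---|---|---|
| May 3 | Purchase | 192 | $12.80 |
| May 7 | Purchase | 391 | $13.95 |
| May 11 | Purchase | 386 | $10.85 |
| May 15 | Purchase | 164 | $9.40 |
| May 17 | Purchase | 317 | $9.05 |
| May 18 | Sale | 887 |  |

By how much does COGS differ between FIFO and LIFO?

$2,332.90

FIFO COGS: 192 @ $12.80 + 391 @ $13.95 + 304 @ $10.85 = $11,210.45
LIFO COGS: 317 @ $9.05 + 164 @ $9.40 + 386 @ $10.85 + 20 @ $13.95 = $8,877.55
Difference = |$11,210.45 − $8,877.55| = $2,332.90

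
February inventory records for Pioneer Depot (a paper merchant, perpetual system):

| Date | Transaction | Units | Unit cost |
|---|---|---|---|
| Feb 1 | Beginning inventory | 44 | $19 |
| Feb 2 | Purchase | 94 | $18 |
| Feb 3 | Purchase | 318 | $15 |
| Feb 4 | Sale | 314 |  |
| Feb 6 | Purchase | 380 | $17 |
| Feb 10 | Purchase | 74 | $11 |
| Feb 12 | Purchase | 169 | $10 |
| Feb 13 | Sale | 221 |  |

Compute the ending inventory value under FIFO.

Feb 4, 314 sold [FIFO — oldest first]: 44 @ $19 + 94 @ $18 + 176 @ $15 = $5,168
Feb 13, 221 sold [FIFO — oldest first]: 142 @ $15 + 79 @ $17 = $3,473
Total COGS = $5,168 + $3,473 = $8,641
Ending inventory: 301 @ $17 + 74 @ $11 + 169 @ $10 = $7,621
Check: goods available $16,262 = COGS $8,641 + ending $7,621

Ending inventory = $7,621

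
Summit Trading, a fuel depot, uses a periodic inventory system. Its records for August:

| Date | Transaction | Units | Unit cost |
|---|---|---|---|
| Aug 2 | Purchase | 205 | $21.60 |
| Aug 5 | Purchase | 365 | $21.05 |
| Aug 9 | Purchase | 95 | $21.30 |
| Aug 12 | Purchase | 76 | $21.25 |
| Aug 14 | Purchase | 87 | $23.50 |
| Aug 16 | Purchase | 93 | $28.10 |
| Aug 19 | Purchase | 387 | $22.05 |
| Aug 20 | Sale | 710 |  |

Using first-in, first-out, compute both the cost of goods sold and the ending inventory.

Aug 20, 710 sold [FIFO — oldest first]: 205 @ $21.60 + 365 @ $21.05 + 95 @ $21.30 + 45 @ $21.25 = $15,091.00
Ending inventory: 31 @ $21.25 + 87 @ $23.50 + 93 @ $28.10 + 387 @ $22.05 = $13,849.90

COGS = $15,091.00; ending inventory = $13,849.90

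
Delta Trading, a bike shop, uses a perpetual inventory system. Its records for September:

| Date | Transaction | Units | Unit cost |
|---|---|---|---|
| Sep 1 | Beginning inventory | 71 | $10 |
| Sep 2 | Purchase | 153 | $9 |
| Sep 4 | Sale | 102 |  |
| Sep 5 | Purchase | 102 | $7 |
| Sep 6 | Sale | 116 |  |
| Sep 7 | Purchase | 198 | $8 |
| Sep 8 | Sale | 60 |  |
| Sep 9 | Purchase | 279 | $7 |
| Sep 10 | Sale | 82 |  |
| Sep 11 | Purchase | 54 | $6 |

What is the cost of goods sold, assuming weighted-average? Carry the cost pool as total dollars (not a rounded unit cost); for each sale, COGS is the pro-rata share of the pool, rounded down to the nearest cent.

COGS = $3,010.22

After Sep 1: 71 on hand, pool $710.00 (≈ $10.0000 each)
After Sep 2: 224 on hand, pool $2,087.00 (≈ $9.3170 each)
Sep 4, sell 102: 102/224 × $2,087.00 → $950.33
After Sep 5: 224 on hand, pool $1,850.67 (≈ $8.2619 each)
Sep 6, sell 116: 116/224 × $1,850.67 → $958.38
After Sep 7: 306 on hand, pool $2,476.29 (≈ $8.0925 each)
Sep 8, sell 60: 60/306 × $2,476.29 → $485.54
After Sep 9: 525 on hand, pool $3,943.75 (≈ $7.5119 each)
Sep 10, sell 82: 82/525 × $3,943.75 → $615.97
After Sep 11: 497 on hand, pool $3,651.78 (≈ $7.3476 each)
Total COGS = $950.33 + $958.38 + $485.54 + $615.97 = $3,010.22
Ending inventory (cost pool remaining) = $3,651.78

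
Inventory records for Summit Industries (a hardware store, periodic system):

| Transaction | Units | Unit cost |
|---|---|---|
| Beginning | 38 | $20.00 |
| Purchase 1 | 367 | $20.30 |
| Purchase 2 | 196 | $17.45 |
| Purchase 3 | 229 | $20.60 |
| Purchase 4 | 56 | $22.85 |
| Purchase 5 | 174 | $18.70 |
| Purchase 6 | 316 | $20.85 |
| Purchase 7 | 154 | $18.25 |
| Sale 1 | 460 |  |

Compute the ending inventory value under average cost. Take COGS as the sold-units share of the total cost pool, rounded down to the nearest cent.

Ending inventory = $21,176.35

Sale 1, sell 460: 460/1530 × $30,280.20 → $9,103.85
Ending inventory (cost pool remaining) = $21,176.35
Check: goods available $30,280.20 = COGS $9,103.85 + ending $21,176.35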